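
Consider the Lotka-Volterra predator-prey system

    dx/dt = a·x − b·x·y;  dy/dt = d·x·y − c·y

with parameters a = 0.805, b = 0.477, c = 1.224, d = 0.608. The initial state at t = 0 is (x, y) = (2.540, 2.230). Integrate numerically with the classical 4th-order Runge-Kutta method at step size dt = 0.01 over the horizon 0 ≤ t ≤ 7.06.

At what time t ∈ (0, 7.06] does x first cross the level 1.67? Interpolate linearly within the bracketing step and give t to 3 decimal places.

t=0.000: state=(2.540, 2.230)
step 1 (dt=0.01): k1=(-0.657, 0.714), k2=(-0.661, 0.711), k3=(-0.661, 0.711), k4=(-0.664, 0.708); state += dt/6·(k1+2k2+2k3+k4)
t=0.010: state=(2.533, 2.237)
t=0.020: state=(2.527, 2.244)
t=0.030: state=(2.520, 2.251)
continuing one RK4 step at a time; state shown every 25 steps (Δt=0.25):
t=0.250: state=(2.358, 2.384)
t=0.500: state=(2.157, 2.474)
t=0.750: state=(1.960, 2.491)
t=1.000: state=(1.786, 2.437)
t=1.190: state=(1.674, 2.359)
next step: t=1.200: state=(1.669, 2.354) — x has crossed 1.67
linear interpolation between t=1.190 (1.67421) and t=1.200 (1.66888) → t≈1.198

t = 1.198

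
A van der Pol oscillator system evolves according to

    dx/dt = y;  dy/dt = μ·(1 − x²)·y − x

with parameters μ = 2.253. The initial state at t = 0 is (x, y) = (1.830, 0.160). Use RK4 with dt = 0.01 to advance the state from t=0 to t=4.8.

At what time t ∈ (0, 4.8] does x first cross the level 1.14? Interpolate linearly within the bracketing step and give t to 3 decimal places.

t=0.000: state=(1.830, 0.160)
step 1 (dt=0.01): k1=(0.160, -2.677), k2=(0.147, -2.608), k3=(0.147, -2.609), k4=(0.134, -2.542); state += dt/6·(k1+2k2+2k3+k4)
t=0.010: state=(1.831, 0.134)
t=0.020: state=(1.833, 0.109)
t=0.030: state=(1.834, 0.086)
continuing one RK4 step at a time; state shown every 20 steps (Δt=0.2):
t=0.200: state=(1.823, -0.171)
t=0.400: state=(1.775, -0.290)
t=0.600: state=(1.711, -0.345)
t=0.800: state=(1.639, -0.383)
t=1.000: state=(1.558, -0.421)
t=1.200: state=(1.470, -0.466)
t=1.400: state=(1.371, -0.524)
t=1.600: state=(1.259, -0.603)
t=1.780: state=(1.142, -0.703)
next step: t=1.790: state=(1.134, -0.709) — x has crossed 1.14
linear interpolation between t=1.780 (1.14155) and t=1.790 (1.13449) → t≈1.782

t = 1.782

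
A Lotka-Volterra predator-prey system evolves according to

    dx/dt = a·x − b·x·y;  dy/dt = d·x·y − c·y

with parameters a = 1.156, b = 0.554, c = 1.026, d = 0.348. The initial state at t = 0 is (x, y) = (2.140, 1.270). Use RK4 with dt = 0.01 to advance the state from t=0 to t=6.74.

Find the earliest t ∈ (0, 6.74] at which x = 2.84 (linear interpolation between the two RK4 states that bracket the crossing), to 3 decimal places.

t = 0.574

t=0.000: state=(2.140, 1.270)
step 1 (dt=0.01): k1=(0.968, -0.357), k2=(0.972, -0.355), k3=(0.972, -0.355), k4=(0.977, -0.352); state += dt/6·(k1+2k2+2k3+k4)
t=0.010: state=(2.150, 1.266)
t=0.020: state=(2.160, 1.263)
t=0.030: state=(2.169, 1.260)
continuing one RK4 step at a time; state shown every 25 steps (Δt=0.25):
t=0.250: state=(2.409, 1.197)
t=0.500: state=(2.734, 1.158)
t=0.570: state=(2.834, 1.154)
next step: t=0.580: state=(2.849, 1.153) — x has crossed 2.84
linear interpolation between t=0.570 (2.83410) and t=0.580 (2.84879) → t≈0.574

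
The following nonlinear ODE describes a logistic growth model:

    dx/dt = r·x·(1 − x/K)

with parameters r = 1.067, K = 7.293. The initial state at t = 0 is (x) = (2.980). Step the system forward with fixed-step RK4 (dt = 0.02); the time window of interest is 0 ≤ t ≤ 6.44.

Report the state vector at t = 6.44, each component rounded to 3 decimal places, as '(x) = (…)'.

(x) = (7.282)

t=0.000: state=(2.980)
step 1 (dt=0.02): k1=(1.880), k2=(1.884), k3=(1.884), k4=(1.888); state += dt/6·(k1+2k2+2k3+k4)
t=0.020: state=(3.018)
t=0.040: state=(3.055)
t=0.060: state=(3.093)
continuing one RK4 step at a time; state shown every 25 steps (Δt=0.5):
t=0.500: state=(3.944)
t=1.000: state=(4.869)
t=1.500: state=(5.644)
t=2.000: state=(6.226)
t=2.500: state=(6.627)
t=3.000: state=(6.887)
t=3.500: state=(7.049)
t=4.000: state=(7.148)
t=4.500: state=(7.207)
t=5.000: state=(7.242)
t=5.500: state=(7.263)
t=6.000: state=(7.276)
t=6.440: state=(7.282)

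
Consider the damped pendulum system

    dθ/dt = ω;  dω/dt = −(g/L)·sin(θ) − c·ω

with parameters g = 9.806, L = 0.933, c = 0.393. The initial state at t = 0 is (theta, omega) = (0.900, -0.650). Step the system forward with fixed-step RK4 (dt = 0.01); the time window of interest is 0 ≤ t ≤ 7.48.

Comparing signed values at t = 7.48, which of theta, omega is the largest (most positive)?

t=0.000: state=(0.900, -0.650)
step 1 (dt=0.01): k1=(-0.650, -7.977), k2=(-0.690, -7.941), k3=(-0.690, -7.939), k4=(-0.729, -7.901); state += dt/6·(k1+2k2+2k3+k4)
t=0.010: state=(0.893, -0.729)
t=0.020: state=(0.885, -0.808)
t=0.030: state=(0.877, -0.886)
continuing one RK4 step at a time; state shown every 25 steps (Δt=0.25):
t=0.250: state=(0.517, -2.264)
t=0.500: state=(-0.119, -2.540)
t=0.750: state=(-0.626, -1.334)
t=1.000: state=(-0.739, 0.441)
t=1.250: state=(-0.437, 1.838)
t=1.500: state=(0.084, 2.103)
t=1.750: state=(0.508, 1.124)
t=2.000: state=(0.604, -0.368)
t=2.250: state=(0.352, -1.530)
t=2.500: state=(-0.079, -1.726)
t=2.750: state=(-0.424, -0.896)
t=3.000: state=(-0.492, 0.354)
t=3.250: state=(-0.273, 1.294)
t=3.500: state=(0.084, 1.406)
t=3.750: state=(0.359, 0.683)
t=4.000: state=(0.399, -0.358)
t=4.250: state=(0.205, -1.102)
t=4.500: state=(-0.091, -1.136)
t=4.750: state=(-0.306, -0.500)
t=5.000: state=(-0.322, 0.363)
t=5.250: state=(-0.149, 0.938)
t=5.500: state=(0.096, 0.911)
t=5.750: state=(0.261, 0.350)
t=6.000: state=(0.258, -0.361)
t=6.250: state=(0.104, -0.796)
t=6.500: state=(-0.097, -0.723)
t=6.750: state=(-0.222, -0.230)
t=7.000: state=(-0.205, 0.350)
t=7.250: state=(-0.069, 0.672)
t=7.480: state=(0.083, 0.590)
compare at T: theta=0.083, omega=0.590

largest component: omega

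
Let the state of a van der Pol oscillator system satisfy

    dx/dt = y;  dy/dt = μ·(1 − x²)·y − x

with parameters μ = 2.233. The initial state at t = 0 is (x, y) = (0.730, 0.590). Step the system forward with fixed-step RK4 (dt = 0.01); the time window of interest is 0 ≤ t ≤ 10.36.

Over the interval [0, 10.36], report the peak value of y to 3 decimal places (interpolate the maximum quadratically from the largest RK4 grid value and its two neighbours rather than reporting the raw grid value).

t=0.000: state=(0.730, 0.590)
step 1 (dt=0.01): k1=(0.590, -0.115), k2=(0.589, -0.124), k3=(0.589, -0.124), k4=(0.589, -0.133); state += dt/6·(k1+2k2+2k3+k4)
t=0.010: state=(0.736, 0.589)
t=0.020: state=(0.742, 0.587)
t=0.030: state=(0.748, 0.586)
continuing one RK4 step at a time; state shown every 50 steps (Δt=0.5):
t=0.500: state=(0.971, 0.305)
t=1.000: state=(0.999, -0.196)
t=1.500: state=(0.769, -0.760)
t=2.000: state=(0.116, -2.131)
t=2.500: state=(-1.475, -2.981)
t=3.000: state=(-1.964, 0.100)
t=3.500: state=(-1.838, 0.320)
t=4.000: state=(-1.662, 0.385)
t=4.500: state=(-1.447, 0.483)
t=5.000: state=(-1.162, 0.688)
t=5.500: state=(-0.699, 1.286)
t=6.000: state=(0.408, 3.574)
t=6.500: state=(1.944, 0.932)
t=7.000: state=(1.973, -0.256)
t=7.500: state=(1.823, -0.331)
t=8.000: state=(1.643, -0.393)
t=8.500: state=(1.423, -0.497)
t=9.000: state=(1.127, -0.721)
t=9.500: state=(0.633, -1.401)
t=10.000: state=(-0.593, -3.856)
t=10.360: state=(-1.823, -1.791)
largest grid value and its neighbours: y(6.130)=4.10075, y(6.140)=4.10275, y(6.150)=4.09716
parabola through these three points peaks at t≈6.138 with y≈4.10296

max y = 4.103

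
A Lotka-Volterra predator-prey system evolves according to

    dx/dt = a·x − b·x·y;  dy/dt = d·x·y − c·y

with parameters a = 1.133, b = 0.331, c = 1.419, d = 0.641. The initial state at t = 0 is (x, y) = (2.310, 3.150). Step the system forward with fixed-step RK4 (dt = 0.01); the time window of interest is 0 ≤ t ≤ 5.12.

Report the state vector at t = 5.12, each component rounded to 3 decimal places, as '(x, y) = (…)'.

t=0.000: state=(2.310, 3.150)
step 1 (dt=0.01): k1=(0.209, 0.194), k2=(0.208, 0.197), k3=(0.208, 0.197), k4=(0.207, 0.199); state += dt/6·(k1+2k2+2k3+k4)
t=0.010: state=(2.312, 3.152)
t=0.020: state=(2.314, 3.154)
t=0.030: state=(2.316, 3.156)
continuing one RK4 step at a time; state shown every 20 steps (Δt=0.2):
t=0.200: state=(2.349, 3.197)
t=0.400: state=(2.379, 3.260)
t=0.600: state=(2.399, 3.334)
t=0.800: state=(2.407, 3.417)
t=1.000: state=(2.401, 3.502)
t=1.200: state=(2.382, 3.583)
t=1.400: state=(2.351, 3.654)
t=1.600: state=(2.311, 3.710)
t=1.800: state=(2.265, 3.746)
t=2.000: state=(2.216, 3.758)
t=2.200: state=(2.167, 3.748)
t=2.400: state=(2.123, 3.715)
t=2.600: state=(2.086, 3.663)
t=2.800: state=(2.058, 3.596)
t=3.000: state=(2.039, 3.521)
t=3.200: state=(2.031, 3.441)
t=3.400: state=(2.034, 3.361)
t=3.600: state=(2.048, 3.287)
t=3.800: state=(2.071, 3.223)
t=4.000: state=(2.102, 3.170)
t=4.200: state=(2.141, 3.133)
t=4.400: state=(2.184, 3.112)
t=4.600: state=(2.230, 3.109)
t=4.800: state=(2.275, 3.125)
t=5.000: state=(2.319, 3.158)
t=5.120: state=(2.342, 3.187)

(x, y) = (2.342, 3.187)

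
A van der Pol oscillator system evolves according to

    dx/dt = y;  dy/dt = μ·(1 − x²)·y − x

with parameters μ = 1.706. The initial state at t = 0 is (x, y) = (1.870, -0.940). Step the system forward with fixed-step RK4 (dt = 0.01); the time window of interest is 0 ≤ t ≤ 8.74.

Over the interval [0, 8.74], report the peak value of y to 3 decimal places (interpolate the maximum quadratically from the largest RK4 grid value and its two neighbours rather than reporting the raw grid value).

max y = 3.464

t=0.000: state=(1.870, -0.940)
step 1 (dt=0.01): k1=(-0.940, 2.134), k2=(-0.929, 2.066), k3=(-0.930, 2.067), k4=(-0.919, 2.001); state += dt/6·(k1+2k2+2k3+k4)
t=0.010: state=(1.861, -0.919)
t=0.020: state=(1.852, -0.900)
t=0.030: state=(1.843, -0.882)
continuing one RK4 step at a time; state shown every 50 steps (Δt=0.5):
t=0.500: state=(1.515, -0.644)
t=1.000: state=(1.157, -0.831)
t=1.500: state=(0.614, -1.464)
t=2.000: state=(-0.518, -3.247)
t=2.500: state=(-1.896, -1.146)
t=3.000: state=(-1.985, 0.269)
t=3.500: state=(-1.804, 0.421)
t=4.000: state=(-1.569, 0.525)
t=4.500: state=(-1.266, 0.711)
t=5.000: state=(-0.816, 1.164)
t=5.500: state=(0.051, 2.553)
t=6.000: state=(1.604, 2.444)
t=6.500: state=(2.014, -0.110)
t=7.000: state=(1.866, -0.390)
t=7.500: state=(1.647, -0.488)
t=8.000: state=(1.369, -0.639)
t=8.500: state=(0.979, -0.972)
t=8.740: state=(0.709, -1.306)
largest grid value and its neighbours: y(5.770)=3.46214, y(5.780)=3.46407, y(5.790)=3.46189
parabola through these three points peaks at t≈5.780 with y≈3.46407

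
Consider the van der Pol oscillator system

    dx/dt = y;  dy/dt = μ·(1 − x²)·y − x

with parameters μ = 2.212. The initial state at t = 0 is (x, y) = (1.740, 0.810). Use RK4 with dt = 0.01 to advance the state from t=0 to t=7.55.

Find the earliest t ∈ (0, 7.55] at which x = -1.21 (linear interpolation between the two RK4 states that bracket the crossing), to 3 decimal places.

t = 3.060

t=0.000: state=(1.740, 0.810)
step 1 (dt=0.01): k1=(0.810, -5.373), k2=(0.783, -5.281), k3=(0.784, -5.282), k4=(0.757, -5.190); state += dt/6·(k1+2k2+2k3+k4)
t=0.010: state=(1.748, 0.757)
t=0.020: state=(1.755, 0.706)
t=0.030: state=(1.762, 0.657)
continuing one RK4 step at a time; state shown every 25 steps (Δt=0.25):
t=0.250: state=(1.819, -0.020)
t=0.500: state=(1.778, -0.265)
t=0.750: state=(1.700, -0.350)
t=1.000: state=(1.605, -0.402)
t=1.250: state=(1.498, -0.457)
t=1.500: state=(1.376, -0.527)
t=1.750: state=(1.232, -0.631)
t=2.000: state=(1.055, -0.796)
t=2.250: state=(0.823, -1.091)
t=2.500: state=(0.486, -1.677)
t=2.750: state=(-0.067, -2.873)
t=3.000: state=(-0.968, -4.076)
t=3.060: state=(-1.209, -3.909)
next step: t=3.070: state=(-1.248, -3.853) — x has crossed -1.21
linear interpolation between t=3.060 (-1.20889) and t=3.070 (-1.24771) → t≈3.060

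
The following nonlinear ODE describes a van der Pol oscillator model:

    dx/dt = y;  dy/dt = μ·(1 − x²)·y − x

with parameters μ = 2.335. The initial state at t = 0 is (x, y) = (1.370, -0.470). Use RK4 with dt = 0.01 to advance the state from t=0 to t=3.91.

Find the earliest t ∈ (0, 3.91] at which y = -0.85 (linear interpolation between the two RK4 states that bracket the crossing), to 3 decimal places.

t=0.000: state=(1.370, -0.470)
step 1 (dt=0.01): k1=(-0.470, -0.408), k2=(-0.472, -0.408), k3=(-0.472, -0.408), k4=(-0.474, -0.409); state += dt/6·(k1+2k2+2k3+k4)
t=0.010: state=(1.365, -0.474)
t=0.020: state=(1.361, -0.478)
t=0.030: state=(1.356, -0.482)
continuing one RK4 step at a time; state shown every 20 steps (Δt=0.2):
t=0.200: state=(1.268, -0.557)
t=0.400: state=(1.146, -0.669)
t=0.600: state=(0.997, -0.831)
t=0.610: state=(0.988, -0.842)
next step: t=0.620: state=(0.980, -0.852) — y has crossed -0.85
linear interpolation between t=0.610 (-0.84165) and t=0.620 (-0.85211) → t≈0.618

t = 0.618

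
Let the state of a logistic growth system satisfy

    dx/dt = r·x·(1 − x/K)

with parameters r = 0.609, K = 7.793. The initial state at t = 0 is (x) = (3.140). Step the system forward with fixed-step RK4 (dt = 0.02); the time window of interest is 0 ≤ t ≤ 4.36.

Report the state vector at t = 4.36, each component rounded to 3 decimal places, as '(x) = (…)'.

(x) = (7.058)

t=0.000: state=(3.140)
step 1 (dt=0.02): k1=(1.142), k2=(1.143), k3=(1.143), k4=(1.144); state += dt/6·(k1+2k2+2k3+k4)
t=0.020: state=(3.163)
t=0.040: state=(3.186)
t=0.060: state=(3.209)
continuing one RK4 step at a time; state shown every 10 steps (Δt=0.2):
t=0.200: state=(3.371)
t=0.400: state=(3.605)
t=0.600: state=(3.842)
t=0.800: state=(4.079)
t=1.000: state=(4.315)
t=1.200: state=(4.548)
t=1.400: state=(4.776)
t=1.600: state=(4.998)
t=1.800: state=(5.212)
t=2.000: state=(5.418)
t=2.200: state=(5.614)
t=2.400: state=(5.800)
t=2.600: state=(5.975)
t=2.800: state=(6.140)
t=3.000: state=(6.293)
t=3.200: state=(6.435)
t=3.400: state=(6.566)
t=3.600: state=(6.687)
t=3.800: state=(6.797)
t=4.000: state=(6.898)
t=4.200: state=(6.990)
t=4.360: state=(7.058)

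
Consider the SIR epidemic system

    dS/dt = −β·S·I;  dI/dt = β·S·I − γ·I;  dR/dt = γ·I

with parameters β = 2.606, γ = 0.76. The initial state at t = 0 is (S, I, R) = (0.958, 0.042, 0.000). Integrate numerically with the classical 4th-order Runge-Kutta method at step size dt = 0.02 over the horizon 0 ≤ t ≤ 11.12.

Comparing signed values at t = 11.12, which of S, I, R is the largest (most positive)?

largest component: R

t=0.000: state=(0.958, 0.042, 0.000)
step 1 (dt=0.02): k1=(-0.105, 0.073, 0.032), k2=(-0.107, 0.074, 0.032), k3=(-0.107, 0.074, 0.032), k4=(-0.108, 0.075, 0.033); state += dt/6·(k1+2k2+2k3+k4)
t=0.020: state=(0.956, 0.043, 0.001)
t=0.040: state=(0.954, 0.045, 0.001)
t=0.060: state=(0.951, 0.047, 0.002)
continuing one RK4 step at a time; state shown every 25 steps (Δt=0.5):
t=0.500: state=(0.879, 0.096, 0.025)
t=1.000: state=(0.734, 0.189, 0.078)
t=1.500: state=(0.534, 0.295, 0.170)
t=2.000: state=(0.347, 0.357, 0.296)
t=2.500: state=(0.217, 0.350, 0.433)
t=3.000: state=(0.142, 0.301, 0.557)
t=3.500: state=(0.100, 0.240, 0.660)
t=4.000: state=(0.076, 0.184, 0.740)
t=4.500: state=(0.061, 0.137, 0.801)
t=5.000: state=(0.053, 0.101, 0.846)
t=5.500: state=(0.047, 0.074, 0.879)
t=6.000: state=(0.043, 0.054, 0.903)
t=6.500: state=(0.041, 0.039, 0.921)
t=7.000: state=(0.039, 0.028, 0.933)
t=7.500: state=(0.038, 0.020, 0.942)
t=8.000: state=(0.037, 0.014, 0.949)
t=8.500: state=(0.036, 0.010, 0.953)
t=9.000: state=(0.036, 0.007, 0.957)
t=9.500: state=(0.036, 0.005, 0.959)
t=10.000: state=(0.036, 0.004, 0.961)
t=10.500: state=(0.035, 0.003, 0.962)
t=11.000: state=(0.035, 0.002, 0.963)
t=11.120: state=(0.035, 0.002, 0.963)
compare at T: S=0.035, I=0.002, R=0.963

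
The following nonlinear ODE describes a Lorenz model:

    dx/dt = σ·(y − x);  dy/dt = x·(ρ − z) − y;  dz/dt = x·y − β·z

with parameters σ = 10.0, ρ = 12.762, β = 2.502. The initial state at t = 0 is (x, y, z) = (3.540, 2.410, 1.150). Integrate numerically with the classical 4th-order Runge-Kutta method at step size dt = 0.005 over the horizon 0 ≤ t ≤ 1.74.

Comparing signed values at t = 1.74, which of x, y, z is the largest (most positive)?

t=0.000: state=(3.540, 2.410, 1.150)
step 1 (dt=0.005): k1=(-11.300, 38.696, 5.654), k2=(-10.050, 38.222, 5.890), k3=(-10.093, 38.257, 5.893), k4=(-8.882, 37.816, 6.126); state += dt/6·(k1+2k2+2k3+k4)
t=0.005: state=(3.490, 2.601, 1.179)
t=0.010: state=(3.451, 2.788, 1.211)
t=0.015: state=(3.423, 2.972, 1.245)
continuing one RK4 step at a time; state shown every 20 steps (Δt=0.1):
t=0.100: state=(4.146, 6.001, 2.283)
t=0.200: state=(6.773, 9.968, 5.706)
t=0.300: state=(9.723, 11.754, 12.908)
t=0.400: state=(9.586, 7.150, 18.765)
t=0.500: state=(5.971, 2.026, 17.645)
t=0.600: state=(2.779, 0.498, 14.145)
t=0.700: state=(1.293, 0.456, 11.086)
t=0.800: state=(0.844, 0.688, 8.682)
t=0.900: state=(0.861, 1.021, 6.822)
t=1.000: state=(1.143, 1.553, 5.425)
t=1.100: state=(1.710, 2.459, 4.475)
t=1.200: state=(2.707, 3.992, 4.113)
t=1.300: state=(4.355, 6.389, 4.833)
t=1.400: state=(6.707, 9.243, 7.683)
t=1.500: state=(8.841, 10.142, 13.025)
t=1.600: state=(8.633, 6.890, 17.088)
t=1.700: state=(6.050, 3.148, 16.497)
t=1.740: state=(4.937, 2.323, 15.491)
compare at T: x=4.937, y=2.323, z=15.491

largest component: z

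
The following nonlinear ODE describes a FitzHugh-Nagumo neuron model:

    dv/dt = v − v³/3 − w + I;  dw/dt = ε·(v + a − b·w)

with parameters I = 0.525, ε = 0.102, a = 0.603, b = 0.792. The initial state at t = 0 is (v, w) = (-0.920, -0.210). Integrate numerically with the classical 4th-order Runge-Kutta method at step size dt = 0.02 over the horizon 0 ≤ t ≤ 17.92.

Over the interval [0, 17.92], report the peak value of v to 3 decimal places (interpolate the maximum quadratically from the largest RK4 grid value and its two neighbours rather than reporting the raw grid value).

max v = 1.836

t=0.000: state=(-0.920, -0.210)
step 1 (dt=0.02): k1=(0.075, -0.015), k2=(0.075, -0.015), k3=(0.075, -0.015), k4=(0.075, -0.015); state += dt/6·(k1+2k2+2k3+k4)
t=0.020: state=(-0.919, -0.210)
t=0.040: state=(-0.917, -0.211)
t=0.060: state=(-0.915, -0.211)
continuing one RK4 step at a time; state shown every 50 steps (Δt=1):
t=1.000: state=(-0.831, -0.221)
t=2.000: state=(-0.701, -0.220)
t=3.000: state=(-0.494, -0.203)
t=4.000: state=(-0.086, -0.159)
t=5.000: state=(0.837, -0.056)
t=6.000: state=(1.741, 0.143)
t=7.000: state=(1.827, 0.369)
t=8.000: state=(1.751, 0.575)
t=9.000: state=(1.659, 0.756)
t=10.000: state=(1.563, 0.915)
t=11.000: state=(1.461, 1.051)
t=12.000: state=(1.353, 1.166)
t=13.000: state=(1.232, 1.261)
t=14.000: state=(1.093, 1.337)
t=15.000: state=(0.916, 1.391)
t=16.000: state=(0.658, 1.420)
t=17.000: state=(0.170, 1.412)
t=17.920: state=(-0.843, 1.340)
largest grid value and its neighbours: v(6.660)=1.83590, v(6.680)=1.83595, v(6.700)=1.83591
parabola through these three points peaks at t≈6.681 with v≈1.83595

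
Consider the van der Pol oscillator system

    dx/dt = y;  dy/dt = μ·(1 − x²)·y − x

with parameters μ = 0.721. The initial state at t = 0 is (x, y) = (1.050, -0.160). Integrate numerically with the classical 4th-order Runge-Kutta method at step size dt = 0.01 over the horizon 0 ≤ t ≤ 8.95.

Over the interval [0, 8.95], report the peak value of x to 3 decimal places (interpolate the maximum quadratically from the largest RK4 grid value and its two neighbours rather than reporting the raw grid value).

max x = 1.967

t=0.000: state=(1.050, -0.160)
step 1 (dt=0.01): k1=(-0.160, -1.038), k2=(-0.165, -1.037), k3=(-0.165, -1.037), k4=(-0.170, -1.036); state += dt/6·(k1+2k2+2k3+k4)
t=0.010: state=(1.048, -0.170)
t=0.020: state=(1.047, -0.181)
t=0.030: state=(1.045, -0.191)
continuing one RK4 step at a time; state shown every 50 steps (Δt=0.5):
t=0.500: state=(0.844, -0.659)
t=1.000: state=(0.388, -1.176)
t=1.500: state=(-0.337, -1.699)
t=2.000: state=(-1.197, -1.530)
t=2.500: state=(-1.688, -0.394)
t=3.000: state=(-1.658, 0.421)
t=3.500: state=(-1.327, 0.881)
t=4.000: state=(-0.773, 1.365)
t=4.500: state=(0.076, 2.054)
t=5.000: state=(1.193, 2.137)
t=5.500: state=(1.901, 0.598)
t=6.000: state=(1.911, -0.395)
t=6.500: state=(1.600, -0.813)
t=7.000: state=(1.103, -1.193)
t=7.500: state=(0.369, -1.792)
t=8.000: state=(-0.703, -2.400)
t=8.500: state=(-1.728, -1.351)
t=8.950: state=(-2.001, 0.000)
largest grid value and its neighbours: x(5.730)=1.96719, x(5.740)=1.96728, x(5.750)=1.96718
parabola through these three points peaks at t≈5.740 with x≈1.96728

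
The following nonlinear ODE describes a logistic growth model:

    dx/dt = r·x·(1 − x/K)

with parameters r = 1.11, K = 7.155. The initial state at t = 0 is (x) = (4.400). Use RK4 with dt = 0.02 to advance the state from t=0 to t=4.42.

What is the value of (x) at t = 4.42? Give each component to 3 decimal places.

t=0.000: state=(4.400)
step 1 (dt=0.02): k1=(1.881), k2=(1.876), k3=(1.876), k4=(1.871); state += dt/6·(k1+2k2+2k3+k4)
t=0.020: state=(4.438)
t=0.040: state=(4.475)
t=0.060: state=(4.512)
continuing one RK4 step at a time; state shown every 10 steps (Δt=0.2):
t=0.200: state=(4.765)
t=0.400: state=(5.105)
t=0.600: state=(5.414)
t=0.800: state=(5.689)
t=1.000: state=(5.931)
t=1.200: state=(6.140)
t=1.400: state=(6.319)
t=1.600: state=(6.469)
t=1.800: state=(6.595)
t=2.000: state=(6.699)
t=2.200: state=(6.785)
t=2.400: state=(6.856)
t=2.600: state=(6.913)
t=2.800: state=(6.960)
t=3.000: state=(6.998)
t=3.200: state=(7.029)
t=3.400: state=(7.054)
t=3.600: state=(7.074)
t=3.800: state=(7.090)
t=4.000: state=(7.103)
t=4.200: state=(7.113)
t=4.400: state=(7.121)
t=4.420: state=(7.122)

(x) = (7.122)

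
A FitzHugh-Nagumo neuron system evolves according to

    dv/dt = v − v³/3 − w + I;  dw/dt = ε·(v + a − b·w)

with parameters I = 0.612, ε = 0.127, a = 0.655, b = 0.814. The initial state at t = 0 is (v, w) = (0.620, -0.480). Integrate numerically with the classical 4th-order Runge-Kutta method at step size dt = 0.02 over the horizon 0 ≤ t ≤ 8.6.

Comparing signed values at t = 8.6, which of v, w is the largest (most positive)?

t=0.000: state=(0.620, -0.480)
step 1 (dt=0.02): k1=(1.633, 0.212), k2=(1.640, 0.213), k3=(1.640, 0.213), k4=(1.648, 0.215); state += dt/6·(k1+2k2+2k3+k4)
t=0.020: state=(0.653, -0.476)
t=0.040: state=(0.686, -0.471)
t=0.060: state=(0.719, -0.467)
continuing one RK4 step at a time; state shown every 25 steps (Δt=0.5):
t=0.500: state=(1.438, -0.351)
t=1.000: state=(1.890, -0.187)
t=1.500: state=(1.981, -0.016)
t=2.000: state=(1.959, 0.147)
t=2.500: state=(1.911, 0.300)
t=3.000: state=(1.858, 0.442)
t=3.500: state=(1.802, 0.574)
t=4.000: state=(1.746, 0.695)
t=4.500: state=(1.690, 0.807)
t=5.000: state=(1.633, 0.910)
t=5.500: state=(1.574, 1.004)
t=6.000: state=(1.515, 1.089)
t=6.500: state=(1.453, 1.167)
t=7.000: state=(1.390, 1.236)
t=7.500: state=(1.324, 1.299)
t=8.000: state=(1.253, 1.354)
t=8.500: state=(1.178, 1.401)
t=8.600: state=(1.163, 1.410)
compare at T: v=1.163, w=1.410

largest component: w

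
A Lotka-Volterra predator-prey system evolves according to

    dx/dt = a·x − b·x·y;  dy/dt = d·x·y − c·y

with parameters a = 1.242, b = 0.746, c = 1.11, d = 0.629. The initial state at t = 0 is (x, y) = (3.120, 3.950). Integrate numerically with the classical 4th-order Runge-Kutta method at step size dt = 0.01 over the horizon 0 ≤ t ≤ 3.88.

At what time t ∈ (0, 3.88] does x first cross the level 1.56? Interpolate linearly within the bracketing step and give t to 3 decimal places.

t = 0.352

t=0.000: state=(3.120, 3.950)
step 1 (dt=0.01): k1=(-5.319, 3.367), k2=(-5.312, 3.315), k3=(-5.312, 3.315), k4=(-5.304, 3.262); state += dt/6·(k1+2k2+2k3+k4)
t=0.010: state=(3.067, 3.983)
t=0.020: state=(3.014, 4.015)
t=0.030: state=(2.961, 4.046)
continuing one RK4 step at a time; state shown every 20 steps (Δt=0.2):
t=0.200: state=(2.134, 4.393)
t=0.350: state=(1.566, 4.423)
next step: t=0.360: state=(1.534, 4.417) — x has crossed 1.56
linear interpolation between t=0.350 (1.56634) and t=0.360 (1.53448) → t≈0.352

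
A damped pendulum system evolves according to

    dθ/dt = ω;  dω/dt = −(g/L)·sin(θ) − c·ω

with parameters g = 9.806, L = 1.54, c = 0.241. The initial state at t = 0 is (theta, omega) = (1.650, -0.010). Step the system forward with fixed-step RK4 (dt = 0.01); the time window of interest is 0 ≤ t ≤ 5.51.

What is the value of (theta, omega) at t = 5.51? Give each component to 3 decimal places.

t=0.000: state=(1.650, -0.010)
step 1 (dt=0.01): k1=(-0.010, -6.345), k2=(-0.042, -6.338), k3=(-0.042, -6.338), k4=(-0.073, -6.330); state += dt/6·(k1+2k2+2k3+k4)
t=0.010: state=(1.650, -0.073)
t=0.020: state=(1.649, -0.137)
t=0.030: state=(1.647, -0.200)
continuing one RK4 step at a time; state shown every 20 steps (Δt=0.2):
t=0.200: state=(1.523, -1.251)
t=0.400: state=(1.155, -2.400)
t=0.600: state=(0.583, -3.233)
t=0.800: state=(-0.092, -3.378)
t=1.000: state=(-0.713, -2.724)
t=1.200: state=(-1.149, -1.591)
t=1.400: state=(-1.342, -0.332)
t=1.600: state=(-1.285, 0.892)
t=1.800: state=(-0.994, 1.984)
t=2.000: state=(-0.513, 2.743)
t=2.200: state=(0.062, 2.888)
t=2.400: state=(0.595, 2.342)
t=2.600: state=(0.969, 1.345)
t=2.800: state=(1.123, 0.195)
t=3.000: state=(1.049, -0.925)
t=3.200: state=(0.765, -1.868)
t=3.400: state=(0.327, -2.429)
t=3.600: state=(-0.167, -2.410)
t=3.800: state=(-0.598, -1.822)
t=4.000: state=(-0.873, -0.890)
t=4.200: state=(-0.948, 0.147)
t=4.400: state=(-0.819, 1.113)
t=4.600: state=(-0.518, 1.839)
t=4.800: state=(-0.112, 2.139)
t=5.000: state=(0.302, 1.915)
t=5.200: state=(0.625, 1.258)
t=5.400: state=(0.790, 0.377)
t=5.510: state=(0.804, -0.129)

(theta, omega) = (0.804, -0.129)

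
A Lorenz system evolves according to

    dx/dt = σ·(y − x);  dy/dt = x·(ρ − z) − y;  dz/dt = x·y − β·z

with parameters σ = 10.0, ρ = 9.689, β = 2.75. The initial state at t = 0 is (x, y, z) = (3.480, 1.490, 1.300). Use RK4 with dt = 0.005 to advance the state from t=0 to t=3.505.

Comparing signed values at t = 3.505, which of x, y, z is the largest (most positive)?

t=0.000: state=(3.480, 1.490, 1.300)
step 1 (dt=0.005): k1=(-19.900, 27.704, 1.610), k2=(-18.710, 27.203, 1.763), k3=(-18.752, 27.228, 1.762), k4=(-17.601, 26.751, 1.907); state += dt/6·(k1+2k2+2k3+k4)
t=0.005: state=(3.386, 1.626, 1.309)
t=0.010: state=(3.304, 1.758, 1.319)
t=0.015: state=(3.231, 1.885, 1.331)
continuing one RK4 step at a time; state shown every 40 steps (Δt=0.2):
t=0.200: state=(4.301, 5.956, 2.871)
t=0.400: state=(7.799, 8.786, 9.596)
t=0.600: state=(5.962, 3.814, 12.794)
t=0.800: state=(2.808, 2.041, 8.968)
t=1.000: state=(2.449, 2.716, 6.041)
t=1.200: state=(3.638, 4.542, 5.179)
t=1.400: state=(5.769, 6.788, 7.351)
t=1.600: state=(6.452, 5.938, 10.822)
t=1.800: state=(4.616, 3.699, 10.177)
t=2.000: state=(3.591, 3.491, 7.949)
t=2.200: state=(4.028, 4.509, 6.878)
t=2.400: state=(5.208, 5.791, 7.747)
t=2.600: state=(5.790, 5.692, 9.592)
t=2.800: state=(5.011, 4.491, 9.749)
t=3.000: state=(4.265, 4.103, 8.553)
t=3.200: state=(4.373, 4.611, 7.772)
t=3.400: state=(5.003, 5.325, 8.124)
t=3.505: state=(5.280, 5.467, 8.637)
compare at T: x=5.280, y=5.467, z=8.637

largest component: z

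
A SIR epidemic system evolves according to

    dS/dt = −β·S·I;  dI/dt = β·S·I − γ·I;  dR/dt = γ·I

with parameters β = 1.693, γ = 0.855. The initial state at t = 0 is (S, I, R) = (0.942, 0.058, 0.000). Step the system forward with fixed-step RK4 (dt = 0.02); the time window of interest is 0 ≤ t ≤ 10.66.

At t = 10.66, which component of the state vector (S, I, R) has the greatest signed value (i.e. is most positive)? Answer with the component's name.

largest component: R

t=0.000: state=(0.942, 0.058, 0.000)
step 1 (dt=0.02): k1=(-0.092, 0.043, 0.050), k2=(-0.093, 0.043, 0.050), k3=(-0.093, 0.043, 0.050), k4=(-0.094, 0.043, 0.050); state += dt/6·(k1+2k2+2k3+k4)
t=0.020: state=(0.940, 0.059, 0.001)
t=0.040: state=(0.938, 0.060, 0.002)
t=0.060: state=(0.936, 0.061, 0.003)
continuing one RK4 step at a time; state shown every 25 steps (Δt=0.5):
t=0.500: state=(0.888, 0.082, 0.030)
t=1.000: state=(0.819, 0.110, 0.071)
t=1.500: state=(0.737, 0.139, 0.124)
t=2.000: state=(0.648, 0.163, 0.189)
t=2.500: state=(0.560, 0.177, 0.262)
t=3.000: state=(0.481, 0.180, 0.339)
t=3.500: state=(0.415, 0.171, 0.414)
t=4.000: state=(0.361, 0.155, 0.484)
t=4.500: state=(0.320, 0.134, 0.546)
t=5.000: state=(0.288, 0.113, 0.599)
t=5.500: state=(0.264, 0.093, 0.643)
t=6.000: state=(0.246, 0.075, 0.679)
t=6.500: state=(0.232, 0.060, 0.708)
t=7.000: state=(0.222, 0.048, 0.731)
t=7.500: state=(0.214, 0.037, 0.749)
t=8.000: state=(0.208, 0.029, 0.763)
t=8.500: state=(0.203, 0.023, 0.774)
t=9.000: state=(0.200, 0.017, 0.783)
t=9.500: state=(0.197, 0.013, 0.789)
t=10.000: state=(0.195, 0.010, 0.794)
t=10.500: state=(0.194, 0.008, 0.798)
t=10.660: state=(0.194, 0.007, 0.799)
compare at T: S=0.194, I=0.007, R=0.799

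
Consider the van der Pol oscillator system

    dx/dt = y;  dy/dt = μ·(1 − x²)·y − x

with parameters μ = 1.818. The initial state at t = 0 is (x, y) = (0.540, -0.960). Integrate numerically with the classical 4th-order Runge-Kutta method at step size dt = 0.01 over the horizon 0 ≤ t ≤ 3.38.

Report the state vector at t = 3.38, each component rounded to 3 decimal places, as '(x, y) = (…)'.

(x, y) = (-0.874, 1.072)

t=0.000: state=(0.540, -0.960)
step 1 (dt=0.01): k1=(-0.960, -1.776), k2=(-0.969, -1.792), k3=(-0.969, -1.792), k4=(-0.978, -1.808); state += dt/6·(k1+2k2+2k3+k4)
t=0.010: state=(0.530, -0.978)
t=0.020: state=(0.520, -0.996)
t=0.030: state=(0.510, -1.015)
continuing one RK4 step at a time; state shown every 20 steps (Δt=0.2):
t=0.200: state=(0.308, -1.391)
t=0.400: state=(-0.030, -2.016)
t=0.600: state=(-0.508, -2.755)
t=0.800: state=(-1.096, -2.946)
t=1.000: state=(-1.598, -1.910)
t=1.200: state=(-1.848, -0.665)
t=1.400: state=(-1.907, -0.017)
t=1.600: state=(-1.881, 0.239)
t=1.800: state=(-1.821, 0.346)
t=2.000: state=(-1.745, 0.404)
t=2.200: state=(-1.660, 0.450)
t=2.400: state=(-1.565, 0.497)
t=2.600: state=(-1.461, 0.554)
t=2.800: state=(-1.343, 0.628)
t=3.000: state=(-1.208, 0.729)
t=3.200: state=(-1.048, 0.875)
t=3.380: state=(-0.874, 1.072)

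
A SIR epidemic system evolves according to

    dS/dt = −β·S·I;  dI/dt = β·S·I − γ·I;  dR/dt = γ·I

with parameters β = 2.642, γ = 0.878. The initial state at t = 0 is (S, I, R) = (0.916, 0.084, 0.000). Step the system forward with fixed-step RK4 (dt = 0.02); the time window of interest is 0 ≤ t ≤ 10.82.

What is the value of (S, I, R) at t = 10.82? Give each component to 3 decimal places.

(S, I, R) = (0.053, 0.001, 0.946)

t=0.000: state=(0.916, 0.084, 0.000)
step 1 (dt=0.02): k1=(-0.203, 0.130, 0.074), k2=(-0.206, 0.131, 0.075), k3=(-0.206, 0.131, 0.075), k4=(-0.209, 0.133, 0.076); state += dt/6·(k1+2k2+2k3+k4)
t=0.020: state=(0.912, 0.087, 0.001)
t=0.040: state=(0.908, 0.089, 0.003)
t=0.060: state=(0.903, 0.092, 0.005)
continuing one RK4 step at a time; state shown every 25 steps (Δt=0.5):
t=0.500: state=(0.779, 0.167, 0.054)
t=1.000: state=(0.584, 0.266, 0.149)
t=1.500: state=(0.392, 0.326, 0.282)
t=2.000: state=(0.255, 0.320, 0.426)
t=2.500: state=(0.172, 0.272, 0.556)
t=3.000: state=(0.125, 0.213, 0.663)
t=3.500: state=(0.098, 0.158, 0.744)
t=4.000: state=(0.082, 0.115, 0.803)
t=4.500: state=(0.072, 0.082, 0.846)
t=5.000: state=(0.065, 0.058, 0.877)
t=5.500: state=(0.061, 0.041, 0.898)
t=6.000: state=(0.059, 0.028, 0.913)
t=6.500: state=(0.057, 0.020, 0.923)
t=7.000: state=(0.056, 0.014, 0.931)
t=7.500: state=(0.055, 0.009, 0.936)
t=8.000: state=(0.054, 0.007, 0.939)
t=8.500: state=(0.054, 0.005, 0.942)
t=9.000: state=(0.054, 0.003, 0.943)
t=9.500: state=(0.053, 0.002, 0.944)
t=10.000: state=(0.053, 0.002, 0.945)
t=10.500: state=(0.053, 0.001, 0.946)
t=10.820: state=(0.053, 0.001, 0.946)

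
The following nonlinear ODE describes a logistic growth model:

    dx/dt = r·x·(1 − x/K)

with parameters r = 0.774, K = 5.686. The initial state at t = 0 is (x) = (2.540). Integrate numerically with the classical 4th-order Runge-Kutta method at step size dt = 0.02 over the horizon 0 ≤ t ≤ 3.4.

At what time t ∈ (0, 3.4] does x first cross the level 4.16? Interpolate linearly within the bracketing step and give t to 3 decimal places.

t = 1.572

t=0.000: state=(2.540)
step 1 (dt=0.02): k1=(1.088), k2=(1.089), k3=(1.089), k4=(1.089); state += dt/6·(k1+2k2+2k3+k4)
t=0.020: state=(2.562)
t=0.040: state=(2.584)
t=0.060: state=(2.605)
continuing one RK4 step at a time; state shown every 10 steps (Δt=0.2):
t=0.200: state=(2.759)
t=0.400: state=(2.979)
t=0.600: state=(3.197)
t=0.800: state=(3.411)
t=1.000: state=(3.619)
t=1.200: state=(3.818)
t=1.400: state=(4.007)
t=1.560: state=(4.149)
next step: t=1.580: state=(4.167) — x has crossed 4.16
linear interpolation between t=1.560 (4.14949) and t=1.580 (4.16679) → t≈1.572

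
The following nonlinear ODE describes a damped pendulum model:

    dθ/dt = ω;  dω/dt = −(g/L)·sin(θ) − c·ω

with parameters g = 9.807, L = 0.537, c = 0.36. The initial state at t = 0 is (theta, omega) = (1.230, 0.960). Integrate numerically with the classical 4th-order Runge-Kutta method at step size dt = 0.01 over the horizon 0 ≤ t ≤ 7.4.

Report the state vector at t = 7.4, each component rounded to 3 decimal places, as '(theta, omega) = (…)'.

(theta, omega) = (0.131, 1.228)

t=0.000: state=(1.230, 0.960)
step 1 (dt=0.01): k1=(0.960, -17.558), k2=(0.872, -17.555), k3=(0.872, -17.553), k4=(0.784, -17.547); state += dt/6·(k1+2k2+2k3+k4)
t=0.010: state=(1.239, 0.784)
t=0.020: state=(1.246, 0.609)
t=0.030: state=(1.251, 0.434)
continuing one RK4 step at a time; state shown every 25 steps (Δt=0.25):
t=0.250: state=(0.940, -3.123)
t=0.500: state=(-0.119, -4.605)
t=0.750: state=(-0.978, -1.763)
t=1.000: state=(-0.921, 2.131)
t=1.250: state=(-0.070, 4.091)
t=1.500: state=(0.773, 2.084)
t=1.750: state=(0.847, -1.473)
t=2.000: state=(0.158, -3.551)
t=2.250: state=(-0.620, -2.119)
t=2.500: state=(-0.756, 1.056)
t=2.750: state=(-0.189, 3.072)
t=3.000: state=(0.510, 2.005)
t=3.250: state=(0.667, -0.802)
t=3.500: state=(0.188, -2.666)
t=3.750: state=(-0.430, -1.821)
t=4.000: state=(-0.584, 0.653)
t=4.250: state=(-0.172, 2.325)
t=4.500: state=(0.371, 1.612)
t=4.750: state=(0.509, -0.569)
t=5.000: state=(0.148, -2.036)
t=5.250: state=(-0.326, -1.401)
t=5.500: state=(-0.443, 0.523)
t=5.750: state=(-0.121, 1.789)
t=6.000: state=(0.291, 1.201)
t=6.250: state=(0.384, -0.497)
t=6.500: state=(0.096, -1.575)
t=6.750: state=(-0.261, -1.017)
t=7.000: state=(-0.332, 0.481)
t=7.250: state=(-0.072, 1.387)
t=7.400: state=(0.131, 1.228)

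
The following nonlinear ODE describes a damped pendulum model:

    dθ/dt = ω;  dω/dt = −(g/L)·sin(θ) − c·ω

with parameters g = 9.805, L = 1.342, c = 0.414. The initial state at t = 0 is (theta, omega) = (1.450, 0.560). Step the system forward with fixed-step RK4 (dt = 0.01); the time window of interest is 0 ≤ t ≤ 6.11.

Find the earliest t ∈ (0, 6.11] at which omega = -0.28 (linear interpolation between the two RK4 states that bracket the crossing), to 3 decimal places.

t = 0.115

t=0.000: state=(1.450, 0.560)
step 1 (dt=0.01): k1=(0.560, -7.485), k2=(0.523, -7.472), k3=(0.523, -7.472), k4=(0.485, -7.458); state += dt/6·(k1+2k2+2k3+k4)
t=0.010: state=(1.455, 0.485)
t=0.020: state=(1.460, 0.411)
t=0.030: state=(1.463, 0.337)
t=0.110: state=(1.467, -0.246)
next step: t=0.120: state=(1.464, -0.318) — omega has crossed -0.28
linear interpolation between t=0.110 (-0.24626) and t=0.120 (-0.31775) → t≈0.115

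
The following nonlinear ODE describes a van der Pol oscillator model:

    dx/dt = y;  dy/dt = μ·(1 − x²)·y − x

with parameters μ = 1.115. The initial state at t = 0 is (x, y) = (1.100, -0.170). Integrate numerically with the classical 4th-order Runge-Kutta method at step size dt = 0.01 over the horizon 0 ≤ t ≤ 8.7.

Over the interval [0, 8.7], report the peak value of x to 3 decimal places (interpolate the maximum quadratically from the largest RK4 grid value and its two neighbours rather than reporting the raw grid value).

t=0.000: state=(1.100, -0.170)
step 1 (dt=0.01): k1=(-0.170, -1.060), k2=(-0.175, -1.058), k3=(-0.175, -1.058), k4=(-0.181, -1.057); state += dt/6·(k1+2k2+2k3+k4)
t=0.010: state=(1.098, -0.181)
t=0.020: state=(1.096, -0.191)
t=0.030: state=(1.094, -0.202)
continuing one RK4 step at a time; state shown every 50 steps (Δt=0.5):
t=0.500: state=(0.887, -0.679)
t=1.000: state=(0.399, -1.323)
t=1.500: state=(-0.494, -2.246)
t=2.000: state=(-1.565, -1.530)
t=2.500: state=(-1.878, 0.053)
t=3.000: state=(-1.708, 0.537)
t=3.500: state=(-1.374, 0.799)
t=4.000: state=(-0.884, 1.210)
t=4.500: state=(-0.082, 2.108)
t=5.000: state=(1.204, 2.626)
t=5.500: state=(1.975, 0.426)
t=6.000: state=(1.925, -0.409)
t=6.500: state=(1.656, -0.645)
t=7.000: state=(1.277, -0.892)
t=7.500: state=(0.724, -1.386)
t=8.000: state=(-0.207, -2.431)
t=8.500: state=(-1.518, -2.161)
t=8.700: state=(-1.849, -1.141)
largest grid value and its neighbours: x(5.650)=2.00662, x(5.660)=2.00675, x(5.670)=2.00668
parabola through these three points peaks at t≈5.661 with x≈2.00675

max x = 2.007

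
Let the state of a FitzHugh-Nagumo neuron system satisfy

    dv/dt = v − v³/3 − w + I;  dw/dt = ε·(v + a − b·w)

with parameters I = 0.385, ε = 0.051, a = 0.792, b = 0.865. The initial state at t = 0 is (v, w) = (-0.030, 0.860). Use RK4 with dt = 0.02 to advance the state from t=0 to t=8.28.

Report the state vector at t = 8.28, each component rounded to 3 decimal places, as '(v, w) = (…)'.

(v, w) = (-1.710, 0.310)

t=0.000: state=(-0.030, 0.860)
step 1 (dt=0.02): k1=(-0.505, 0.001), k2=(-0.510, 0.001), k3=(-0.510, 0.001), k4=(-0.515, 0.000); state += dt/6·(k1+2k2+2k3+k4)
t=0.020: state=(-0.040, 0.860)
t=0.040: state=(-0.051, 0.860)
t=0.060: state=(-0.061, 0.860)
continuing one RK4 step at a time; state shown every 25 steps (Δt=0.5):
t=0.500: state=(-0.355, 0.857)
t=1.000: state=(-0.842, 0.843)
t=1.500: state=(-1.377, 0.817)
t=2.000: state=(-1.717, 0.779)
t=2.500: state=(-1.840, 0.737)
t=3.000: state=(-1.866, 0.694)
t=3.500: state=(-1.861, 0.652)
t=4.000: state=(-1.848, 0.611)
t=4.500: state=(-1.832, 0.571)
t=5.000: state=(-1.816, 0.532)
t=5.500: state=(-1.800, 0.495)
t=6.000: state=(-1.783, 0.459)
t=6.500: state=(-1.767, 0.424)
t=7.000: state=(-1.751, 0.391)
t=7.500: state=(-1.735, 0.358)
t=8.000: state=(-1.719, 0.327)
t=8.280: state=(-1.710, 0.310)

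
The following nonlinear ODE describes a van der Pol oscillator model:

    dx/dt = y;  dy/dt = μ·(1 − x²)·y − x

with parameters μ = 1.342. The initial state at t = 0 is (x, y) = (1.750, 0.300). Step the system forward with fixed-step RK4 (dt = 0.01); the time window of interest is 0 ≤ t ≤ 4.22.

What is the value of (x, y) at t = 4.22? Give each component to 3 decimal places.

(x, y) = (-1.595, 0.609)

t=0.000: state=(1.750, 0.300)
step 1 (dt=0.01): k1=(0.300, -2.580), k2=(0.287, -2.548), k3=(0.287, -2.548), k4=(0.275, -2.516); state += dt/6·(k1+2k2+2k3+k4)
t=0.010: state=(1.753, 0.275)
t=0.020: state=(1.755, 0.250)
t=0.030: state=(1.758, 0.225)
continuing one RK4 step at a time; state shown every 20 steps (Δt=0.2):
t=0.200: state=(1.766, -0.099)
t=0.400: state=(1.722, -0.326)
t=0.600: state=(1.642, -0.466)
t=0.800: state=(1.538, -0.571)
t=1.000: state=(1.413, -0.670)
t=1.200: state=(1.268, -0.783)
t=1.400: state=(1.098, -0.928)
t=1.600: state=(0.893, -1.130)
t=1.800: state=(0.640, -1.422)
t=2.000: state=(0.315, -1.852)
t=2.200: state=(-0.111, -2.432)
t=2.400: state=(-0.655, -2.962)
t=2.600: state=(-1.251, -2.821)
t=2.800: state=(-1.718, -1.754)
t=3.000: state=(-1.951, -0.643)
t=3.200: state=(-2.009, -0.016)
t=3.400: state=(-1.980, 0.268)
t=3.600: state=(-1.912, 0.402)
t=3.800: state=(-1.823, 0.479)
t=4.000: state=(-1.721, 0.541)
t=4.200: state=(-1.607, 0.602)
t=4.220: state=(-1.595, 0.609)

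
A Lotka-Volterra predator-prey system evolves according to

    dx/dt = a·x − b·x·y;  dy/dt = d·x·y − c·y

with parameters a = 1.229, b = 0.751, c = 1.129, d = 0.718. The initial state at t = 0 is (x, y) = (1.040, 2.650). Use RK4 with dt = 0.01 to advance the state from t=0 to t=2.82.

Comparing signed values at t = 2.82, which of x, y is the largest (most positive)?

largest component: x

t=0.000: state=(1.040, 2.650)
step 1 (dt=0.01): k1=(-0.792, -1.013), k2=(-0.785, -1.019), k3=(-0.785, -1.019), k4=(-0.778, -1.024); state += dt/6·(k1+2k2+2k3+k4)
t=0.010: state=(1.032, 2.640)
t=0.020: state=(1.024, 2.630)
t=0.030: state=(1.017, 2.619)
continuing one RK4 step at a time; state shown every 10 steps (Δt=0.1):
t=0.100: state=(0.968, 2.544)
t=0.200: state=(0.908, 2.430)
t=0.300: state=(0.859, 2.313)
t=0.400: state=(0.820, 2.194)
t=0.500: state=(0.790, 2.076)
t=0.600: state=(0.768, 1.961)
t=0.700: state=(0.752, 1.850)
t=0.800: state=(0.743, 1.744)
t=0.900: state=(0.740, 1.643)
t=1.000: state=(0.742, 1.547)
t=1.100: state=(0.750, 1.458)
t=1.200: state=(0.762, 1.375)
t=1.300: state=(0.780, 1.298)
t=1.400: state=(0.802, 1.227)
t=1.500: state=(0.829, 1.162)
t=1.600: state=(0.861, 1.103)
t=1.700: state=(0.898, 1.050)
t=1.800: state=(0.940, 1.002)
t=1.900: state=(0.988, 0.959)
t=2.000: state=(1.041, 0.921)
t=2.100: state=(1.100, 0.888)
t=2.200: state=(1.165, 0.861)
t=2.300: state=(1.236, 0.838)
t=2.400: state=(1.313, 0.820)
t=2.500: state=(1.397, 0.807)
t=2.600: state=(1.487, 0.800)
t=2.700: state=(1.583, 0.798)
t=2.800: state=(1.686, 0.801)
t=2.820: state=(1.707, 0.803)
compare at T: x=1.707, y=0.803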